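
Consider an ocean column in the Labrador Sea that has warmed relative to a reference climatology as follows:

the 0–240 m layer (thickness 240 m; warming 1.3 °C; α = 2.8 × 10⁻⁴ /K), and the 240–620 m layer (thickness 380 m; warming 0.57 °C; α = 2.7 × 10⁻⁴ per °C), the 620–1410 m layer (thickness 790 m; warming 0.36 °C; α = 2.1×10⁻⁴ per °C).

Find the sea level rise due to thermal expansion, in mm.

Layer 1: 240 × 2.8×10⁻⁴ × 1.3 = 0.08736 m
Layer 2: 380 × 2.7×10⁻⁴ × 0.57 = 0.058482 m
620–1410 m: 2.1×10⁻⁴ × 790 × 0.36 = 0.059724 m
Δh = 0.08736 + 0.058482 + 0.059724 = 0.205566 m

Δh = 210 mm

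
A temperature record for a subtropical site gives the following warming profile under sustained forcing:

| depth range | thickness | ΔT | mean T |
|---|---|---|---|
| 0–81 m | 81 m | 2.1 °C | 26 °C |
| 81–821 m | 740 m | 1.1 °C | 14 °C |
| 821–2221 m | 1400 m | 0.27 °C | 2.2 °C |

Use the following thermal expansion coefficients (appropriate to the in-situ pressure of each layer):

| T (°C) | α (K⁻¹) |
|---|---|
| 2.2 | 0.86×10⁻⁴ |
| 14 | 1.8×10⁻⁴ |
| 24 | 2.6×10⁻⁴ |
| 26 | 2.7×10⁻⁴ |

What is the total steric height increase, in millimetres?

Layer 1 at 26 °C → α = 2.7×10⁻⁴ K⁻¹
Layer 2 at 14 °C → α = 1.8×10⁻⁴ K⁻¹
Layer 3 at 2.2 °C → α = 0.86×10⁻⁴ K⁻¹
Layer 1: 2.7×10⁻⁴ × 81 × 2.1 = 0.045927 m
740 × 1.1 × 1.8×10⁻⁴ = 0.14652 m
Layer 3: 1400 × 0.86×10⁻⁴ × 0.27 = 0.032508 m
Δh = 0.045927 + 0.14652 + 0.032508 = 0.224955 m ≈ 225 mm

about 225 mm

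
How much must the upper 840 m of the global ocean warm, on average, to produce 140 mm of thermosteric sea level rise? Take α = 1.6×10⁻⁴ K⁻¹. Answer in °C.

ΔT ≈ 1.04 °C

ΔT = Δh/(αH) = 0.14 / (1.6×10⁻⁴ × 840) ≈ 1.042 °C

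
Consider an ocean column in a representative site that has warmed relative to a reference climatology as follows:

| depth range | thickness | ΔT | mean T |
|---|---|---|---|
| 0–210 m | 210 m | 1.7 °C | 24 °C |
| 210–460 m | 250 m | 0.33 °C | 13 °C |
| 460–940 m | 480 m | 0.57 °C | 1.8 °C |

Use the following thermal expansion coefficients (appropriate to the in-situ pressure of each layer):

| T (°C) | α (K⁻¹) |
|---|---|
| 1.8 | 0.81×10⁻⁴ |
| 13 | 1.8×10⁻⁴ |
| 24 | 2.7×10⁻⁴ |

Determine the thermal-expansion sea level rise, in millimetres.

Δh ≈ 133 mm

Layer 1 at 24 °C → α = 2.7×10⁻⁴ K⁻¹
Layer 2 at 13 °C → α = 1.8×10⁻⁴ K⁻¹
Layer 3 at 1.8 °C → α = 0.81×10⁻⁴ K⁻¹
Layer 1: 1.7 × 210 × 2.7×10⁻⁴ = 0.09639 m
Layer 2: 0.33 × 250 × 1.8×10⁻⁴ = 0.01485 m
460–940 m: 480 × 0.81×10⁻⁴ × 0.57 = 0.0221616 m
Δh = 0.09639 + 0.01485 + 0.0221616 = 0.1334016 m ≈ 133 mm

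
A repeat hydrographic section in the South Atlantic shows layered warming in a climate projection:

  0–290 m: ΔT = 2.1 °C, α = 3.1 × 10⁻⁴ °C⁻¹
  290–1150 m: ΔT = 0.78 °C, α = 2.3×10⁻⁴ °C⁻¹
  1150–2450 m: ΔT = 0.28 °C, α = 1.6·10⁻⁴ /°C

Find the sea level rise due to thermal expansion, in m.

0.401 m of thermosteric rise

3.1×10⁻⁴ × 290 × 2.1 = 0.18879 m
Layer 2: 2.3×10⁻⁴ × 0.78 × 860 = 0.154284 m
Layer 3: 0.28 × 1.6×10⁻⁴ × 1300 = 0.05824 m
Δh = 0.18879 + 0.154284 + 0.05824 = 0.401314 m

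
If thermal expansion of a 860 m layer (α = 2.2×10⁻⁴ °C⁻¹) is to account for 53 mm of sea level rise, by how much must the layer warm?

ΔT ≈ 0.280 K

ΔT = Δh/(αH) = 0.053 / (2.2×10⁻⁴ × 860) ≈ 0.2801 K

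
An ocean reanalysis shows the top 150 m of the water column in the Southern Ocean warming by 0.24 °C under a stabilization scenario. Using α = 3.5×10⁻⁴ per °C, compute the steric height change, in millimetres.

13 mm

Δh = αΔT·H = 3.5×10⁻⁴ × 0.24 × 150 = 0.01260 m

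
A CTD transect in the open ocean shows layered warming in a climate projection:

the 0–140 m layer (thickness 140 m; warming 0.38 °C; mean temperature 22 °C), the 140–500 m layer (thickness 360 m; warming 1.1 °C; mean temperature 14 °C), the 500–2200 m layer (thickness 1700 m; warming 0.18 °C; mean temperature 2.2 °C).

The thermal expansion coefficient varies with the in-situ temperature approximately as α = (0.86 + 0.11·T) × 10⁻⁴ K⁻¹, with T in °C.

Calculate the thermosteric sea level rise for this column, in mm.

146 mm

Layer 1: α = (0.86 + 0.11×22)×10⁻⁴ = 3.28×10⁻⁴ K⁻¹
Layer 2: α = (0.86 + 0.11×14)×10⁻⁴ = 2.4×10⁻⁴ K⁻¹
Layer 3: α = (0.86 + 0.11×2.2)×10⁻⁴ = 1.102×10⁻⁴ K⁻¹
140 × 0.38 × 3.28×10⁻⁴ = 0.0174496 m
2.4×10⁻⁴ × 360 × 1.1 = 0.09504 m
500–2200 m: 0.18 × 1700 × 1.102×10⁻⁴ = 0.0337212 m
Δh = 0.0174496 + 0.09504 + 0.0337212 = 0.1462108 m ≈ 146 mm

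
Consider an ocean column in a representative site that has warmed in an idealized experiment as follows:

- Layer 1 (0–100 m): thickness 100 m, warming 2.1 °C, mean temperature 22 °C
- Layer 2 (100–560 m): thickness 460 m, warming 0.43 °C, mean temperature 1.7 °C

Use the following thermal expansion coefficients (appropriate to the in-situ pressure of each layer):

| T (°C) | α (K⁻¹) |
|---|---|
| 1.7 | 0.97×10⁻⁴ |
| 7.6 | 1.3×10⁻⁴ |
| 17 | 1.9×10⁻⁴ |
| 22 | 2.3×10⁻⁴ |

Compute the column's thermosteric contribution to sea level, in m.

Layer 1 at 22 °C → α = 2.3×10⁻⁴ K⁻¹
Layer 2 at 1.7 °C → α = 0.97×10⁻⁴ K⁻¹
2.3×10⁻⁴ × 100 × 2.1 = 0.04830 m
100–560 m: 0.97×10⁻⁴ × 0.43 × 460 = 0.0191866 m
Δh = 0.04830 + 0.0191866 = 0.0674866 m

0.067 m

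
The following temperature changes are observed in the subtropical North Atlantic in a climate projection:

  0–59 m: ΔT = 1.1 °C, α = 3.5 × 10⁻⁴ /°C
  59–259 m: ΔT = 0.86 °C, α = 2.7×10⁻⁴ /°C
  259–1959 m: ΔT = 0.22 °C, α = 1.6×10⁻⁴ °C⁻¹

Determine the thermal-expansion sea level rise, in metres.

0–59 m: 3.5×10⁻⁴ × 1.1 × 59 = 0.022715 m
59–259 m: 0.86 × 2.7×10⁻⁴ × 200 = 0.04644 m
0.22 × 1700 × 1.6×10⁻⁴ = 0.05984 m
Δh = 0.022715 + 0.04644 + 0.05984 = 0.128995 m

about 0.129 m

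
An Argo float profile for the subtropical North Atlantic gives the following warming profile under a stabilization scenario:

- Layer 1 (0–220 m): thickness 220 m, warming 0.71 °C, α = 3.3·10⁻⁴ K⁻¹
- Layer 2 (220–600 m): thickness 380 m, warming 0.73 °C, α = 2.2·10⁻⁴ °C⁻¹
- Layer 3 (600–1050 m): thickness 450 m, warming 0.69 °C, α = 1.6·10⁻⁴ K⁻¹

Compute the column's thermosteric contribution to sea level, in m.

0–220 m: 220 × 3.3×10⁻⁴ × 0.71 = 0.051546 m
220–600 m: 380 × 2.2×10⁻⁴ × 0.73 = 0.061028 m
600–1050 m: 1.6×10⁻⁴ × 0.69 × 450 = 0.04968 m
Δh = 0.051546 + 0.061028 + 0.04968 = 0.162254 m

about 0.162 m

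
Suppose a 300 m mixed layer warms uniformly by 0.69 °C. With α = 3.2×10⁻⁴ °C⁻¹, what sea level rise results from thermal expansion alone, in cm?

Δh = αΔT·H = 3.2×10⁻⁴ × 0.69 × 300 = 0.06624 m

Δh = 6.62 cm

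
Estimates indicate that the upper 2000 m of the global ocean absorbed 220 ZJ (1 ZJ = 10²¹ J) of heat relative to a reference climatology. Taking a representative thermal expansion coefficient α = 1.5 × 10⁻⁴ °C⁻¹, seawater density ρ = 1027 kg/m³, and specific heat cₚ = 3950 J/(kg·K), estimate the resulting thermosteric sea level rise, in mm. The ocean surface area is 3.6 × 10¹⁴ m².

Per unit area: Q = 220×10²¹ / (3.6×10¹⁴) ≈ 6.111×10⁸ J/m²
Δh = αQ/(ρcₚ) = 1.5×10⁻⁴ × 6.111×10⁸ / (1027 × 3950) ≈ 0.022596 m

22.6 mm of thermosteric rise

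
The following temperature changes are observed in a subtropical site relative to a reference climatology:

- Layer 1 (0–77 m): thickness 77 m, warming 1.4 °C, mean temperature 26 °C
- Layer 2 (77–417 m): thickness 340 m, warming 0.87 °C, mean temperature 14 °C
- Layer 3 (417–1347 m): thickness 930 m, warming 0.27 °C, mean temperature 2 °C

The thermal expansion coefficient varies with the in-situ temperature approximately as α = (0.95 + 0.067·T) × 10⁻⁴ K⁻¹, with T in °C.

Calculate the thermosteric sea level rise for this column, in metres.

Layer 1: α = (0.95 + 0.067×26)×10⁻⁴ = 2.692×10⁻⁴ K⁻¹
Layer 2: α = (0.95 + 0.067×14)×10⁻⁴ = 1.888×10⁻⁴ K⁻¹
Layer 3: α = (0.95 + 0.067×2)×10⁻⁴ = 1.084×10⁻⁴ K⁻¹
Layer 1: 2.692×10⁻⁴ × 77 × 1.4 = 0.02901976 m
0.87 × 340 × 1.888×10⁻⁴ = 0.05584704 m
Layer 3: 0.27 × 930 × 1.084×10⁻⁴ = 0.02721924 m
Δh = 0.02901976 + 0.05584704 + 0.02721924 = 0.11208604 m

Δh ≈ 0.112 m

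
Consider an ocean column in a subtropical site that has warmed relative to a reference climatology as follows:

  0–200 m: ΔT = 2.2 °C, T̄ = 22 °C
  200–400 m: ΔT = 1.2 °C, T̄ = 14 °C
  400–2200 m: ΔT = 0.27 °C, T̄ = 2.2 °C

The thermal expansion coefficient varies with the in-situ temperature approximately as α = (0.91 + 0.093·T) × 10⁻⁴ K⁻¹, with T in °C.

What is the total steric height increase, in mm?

Layer 1: α = (0.91 + 0.093×22)×10⁻⁴ = 2.956×10⁻⁴ K⁻¹
Layer 2: α = (0.91 + 0.093×14)×10⁻⁴ = 2.212×10⁻⁴ K⁻¹
Layer 3: α = (0.91 + 0.093×2.2)×10⁻⁴ = 1.1146×10⁻⁴ K⁻¹
0–200 m: 200 × 2.2 × 2.956×10⁻⁴ = 0.130064 m
1.2 × 200 × 2.212×10⁻⁴ = 0.053088 m
1800 × 0.27 × 1.1146×10⁻⁴ = 0.05416956 m
Δh = 0.130064 + 0.053088 + 0.05416956 = 0.23732156 m ≈ 237 mm

Δh ≈ 237 mm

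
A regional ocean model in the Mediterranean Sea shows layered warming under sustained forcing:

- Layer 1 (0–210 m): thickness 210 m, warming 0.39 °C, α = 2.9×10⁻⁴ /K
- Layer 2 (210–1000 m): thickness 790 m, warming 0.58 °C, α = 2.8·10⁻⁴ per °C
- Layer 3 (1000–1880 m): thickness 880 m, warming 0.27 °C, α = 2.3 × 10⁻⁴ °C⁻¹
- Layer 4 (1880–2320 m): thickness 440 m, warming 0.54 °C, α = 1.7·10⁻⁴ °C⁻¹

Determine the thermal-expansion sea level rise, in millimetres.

250 mm of thermosteric rise

0.39 × 2.9×10⁻⁴ × 210 = 0.023751 m
Layer 2: 2.8×10⁻⁴ × 0.58 × 790 = 0.128296 m
2.3×10⁻⁴ × 0.27 × 880 = 0.054648 m
1880–2320 m: 440 × 1.7×10⁻⁴ × 0.54 = 0.040392 m
Δh = 0.023751 + 0.128296 + 0.054648 + 0.040392 = 0.247087 m ≈ 250 mm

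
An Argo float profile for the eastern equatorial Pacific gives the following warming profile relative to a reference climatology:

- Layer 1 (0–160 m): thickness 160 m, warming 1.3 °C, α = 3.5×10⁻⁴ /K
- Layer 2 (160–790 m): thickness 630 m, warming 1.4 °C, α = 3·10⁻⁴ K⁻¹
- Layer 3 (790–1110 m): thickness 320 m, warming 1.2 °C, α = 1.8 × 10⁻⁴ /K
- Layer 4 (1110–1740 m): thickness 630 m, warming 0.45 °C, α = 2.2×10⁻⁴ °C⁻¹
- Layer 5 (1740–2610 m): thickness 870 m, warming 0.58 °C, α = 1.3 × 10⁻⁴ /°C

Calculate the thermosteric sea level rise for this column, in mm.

0–160 m: 160 × 1.3 × 3.5×10⁻⁴ = 0.07280 m
630 × 3×10⁻⁴ × 1.4 = 0.26460 m
790–1110 m: 1.2 × 320 × 1.8×10⁻⁴ = 0.06912 m
0.45 × 630 × 2.2×10⁻⁴ = 0.06237 m
Layer 5: 0.58 × 1.3×10⁻⁴ × 870 = 0.065598 m
Δh = 0.07280 + 0.26460 + 0.06912 + 0.06237 + 0.065598 = 0.534488 m

Δh = 530 mm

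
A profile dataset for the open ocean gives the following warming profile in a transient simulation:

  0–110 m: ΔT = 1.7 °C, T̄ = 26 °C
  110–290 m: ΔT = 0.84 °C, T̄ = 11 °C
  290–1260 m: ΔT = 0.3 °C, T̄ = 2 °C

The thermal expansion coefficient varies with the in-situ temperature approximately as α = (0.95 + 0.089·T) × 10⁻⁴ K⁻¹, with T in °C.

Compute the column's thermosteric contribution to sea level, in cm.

Δh = 12.3 cm

Layer 1: α = (0.95 + 0.089×26)×10⁻⁴ = 3.264×10⁻⁴ K⁻¹
Layer 2: α = (0.95 + 0.089×11)×10⁻⁴ = 1.929×10⁻⁴ K⁻¹
Layer 3: α = (0.95 + 0.089×2)×10⁻⁴ = 1.128×10⁻⁴ K⁻¹
1.7 × 3.264×10⁻⁴ × 110 = 0.0610368 m
Layer 2: 180 × 1.929×10⁻⁴ × 0.84 = 0.02916648 m
0.3 × 970 × 1.128×10⁻⁴ = 0.0328248 m
Δh = 0.0610368 + 0.02916648 + 0.0328248 = 0.12302808 m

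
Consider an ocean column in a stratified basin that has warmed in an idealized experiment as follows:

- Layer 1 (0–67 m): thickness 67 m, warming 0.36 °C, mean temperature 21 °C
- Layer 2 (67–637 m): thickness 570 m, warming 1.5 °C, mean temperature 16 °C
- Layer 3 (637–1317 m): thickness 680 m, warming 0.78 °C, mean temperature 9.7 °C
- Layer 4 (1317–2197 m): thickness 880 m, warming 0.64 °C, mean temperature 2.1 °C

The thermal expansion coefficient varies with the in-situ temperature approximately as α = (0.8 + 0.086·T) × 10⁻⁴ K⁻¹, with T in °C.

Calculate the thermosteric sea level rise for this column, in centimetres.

Δh = 33.4 cm

Layer 1: α = (0.8 + 0.086×21)×10⁻⁴ = 2.606×10⁻⁴ K⁻¹
Layer 2: α = (0.8 + 0.086×16)×10⁻⁴ = 2.176×10⁻⁴ K⁻¹
Layer 3: α = (0.8 + 0.086×9.7)×10⁻⁴ = 1.6342×10⁻⁴ K⁻¹
Layer 4: α = (0.8 + 0.086×2.1)×10⁻⁴ = 0.9806×10⁻⁴ K⁻¹
0.36 × 2.606×10⁻⁴ × 67 = 0.006285672 m
67–637 m: 1.5 × 2.176×10⁻⁴ × 570 = 0.186048 m
637–1317 m: 1.6342×10⁻⁴ × 680 × 0.78 = 0.086677968 m
Layer 4: 0.9806×10⁻⁴ × 0.64 × 880 = 0.055227392 m
Δh = 0.006285672 + 0.186048 + 0.086677968 + 0.055227392 = 0.334239032 m ≈ 33.4 cm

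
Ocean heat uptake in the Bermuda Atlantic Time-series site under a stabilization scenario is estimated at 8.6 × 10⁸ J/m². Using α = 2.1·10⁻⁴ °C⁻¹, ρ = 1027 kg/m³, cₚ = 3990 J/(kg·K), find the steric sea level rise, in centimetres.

Δh = αQ/(ρcₚ) = 2.1×10⁻⁴ × 8.6×10⁸ / (1027 × 3990) ≈ 0.044073 m

Δh = 4.41 cm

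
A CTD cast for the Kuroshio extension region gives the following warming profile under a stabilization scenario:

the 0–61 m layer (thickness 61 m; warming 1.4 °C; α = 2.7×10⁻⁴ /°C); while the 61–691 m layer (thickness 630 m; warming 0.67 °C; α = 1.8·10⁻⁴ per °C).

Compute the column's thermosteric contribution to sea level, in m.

Δh ≈ 0.0990 m

0–61 m: 1.4 × 61 × 2.7×10⁻⁴ = 0.023058 m
Layer 2: 630 × 0.67 × 1.8×10⁻⁴ = 0.075978 m
Δh = 0.023058 + 0.075978 = 0.099036 m ≈ 0.0990 m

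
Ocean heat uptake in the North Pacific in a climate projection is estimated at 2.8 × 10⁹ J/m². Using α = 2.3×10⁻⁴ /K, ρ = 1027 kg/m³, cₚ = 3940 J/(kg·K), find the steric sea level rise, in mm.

160 mm of thermosteric rise

Δh = αQ/(ρcₚ) = 2.3×10⁻⁴ × 2.8×10⁹ / (1027 × 3940) ≈ 0.15915 m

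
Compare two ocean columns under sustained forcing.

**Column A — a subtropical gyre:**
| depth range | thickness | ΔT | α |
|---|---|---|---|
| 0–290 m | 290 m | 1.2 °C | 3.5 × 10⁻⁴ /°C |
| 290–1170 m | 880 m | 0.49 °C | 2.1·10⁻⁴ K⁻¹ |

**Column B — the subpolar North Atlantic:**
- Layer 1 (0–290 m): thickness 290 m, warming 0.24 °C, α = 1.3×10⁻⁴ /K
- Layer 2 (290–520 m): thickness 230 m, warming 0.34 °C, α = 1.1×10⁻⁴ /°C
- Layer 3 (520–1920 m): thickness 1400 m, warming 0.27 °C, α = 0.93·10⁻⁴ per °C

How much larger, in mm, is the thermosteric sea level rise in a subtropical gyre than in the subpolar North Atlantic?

A 0–290 m: 1.2 × 290 × 3.5×10⁻⁴ = 0.12180 m
A 0.49 × 880 × 2.1×10⁻⁴ = 0.090552 m
A total: 0.212352 m
B Layer 1: 1.3×10⁻⁴ × 0.24 × 290 = 0.009048 m
B Layer 2: 230 × 0.34 × 1.1×10⁻⁴ = 0.008602 m
B Layer 3: 1400 × 0.27 × 0.93×10⁻⁴ = 0.035154 m
B total: 0.052804 m
Difference: 0.212352 − 0.052804 = 0.159548 m

160 mm larger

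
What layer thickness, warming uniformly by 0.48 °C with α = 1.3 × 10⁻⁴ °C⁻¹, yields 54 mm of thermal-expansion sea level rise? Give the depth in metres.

H ≈ 870 m

H = Δh/(αΔT) = 0.054 / (1.3×10⁻⁴ × 0.48) ≈ 865.4 m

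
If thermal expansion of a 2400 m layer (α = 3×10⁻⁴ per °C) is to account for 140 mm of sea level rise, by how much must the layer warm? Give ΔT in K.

about 0.19 K

ΔT = Δh/(αH) = 0.14 / (3×10⁻⁴ × 2400) ≈ 0.1944 K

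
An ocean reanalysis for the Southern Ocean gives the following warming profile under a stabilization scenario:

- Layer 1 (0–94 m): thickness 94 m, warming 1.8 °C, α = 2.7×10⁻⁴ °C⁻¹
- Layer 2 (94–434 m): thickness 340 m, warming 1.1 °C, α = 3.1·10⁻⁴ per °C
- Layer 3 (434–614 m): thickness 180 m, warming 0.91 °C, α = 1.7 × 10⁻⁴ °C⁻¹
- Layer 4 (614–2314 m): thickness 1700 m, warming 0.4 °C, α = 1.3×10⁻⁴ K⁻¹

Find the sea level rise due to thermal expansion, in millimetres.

about 278 mm

0–94 m: 94 × 1.8 × 2.7×10⁻⁴ = 0.045684 m
94–434 m: 340 × 3.1×10⁻⁴ × 1.1 = 0.11594 m
Layer 3: 180 × 1.7×10⁻⁴ × 0.91 = 0.027846 m
1700 × 0.4 × 1.3×10⁻⁴ = 0.08840 m
Δh = 0.045684 + 0.11594 + 0.027846 + 0.08840 = 0.27787 m ≈ 278 mm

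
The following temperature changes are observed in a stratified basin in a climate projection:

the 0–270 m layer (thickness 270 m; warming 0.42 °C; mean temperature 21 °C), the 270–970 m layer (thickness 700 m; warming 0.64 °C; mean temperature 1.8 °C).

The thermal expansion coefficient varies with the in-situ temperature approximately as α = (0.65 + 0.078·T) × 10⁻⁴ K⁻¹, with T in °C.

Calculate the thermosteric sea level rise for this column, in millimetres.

about 61 mm

Layer 1: α = (0.65 + 0.078×21)×10⁻⁴ = 2.288×10⁻⁴ K⁻¹
Layer 2: α = (0.65 + 0.078×1.8)×10⁻⁴ = 0.7904×10⁻⁴ K⁻¹
270 × 0.42 × 2.288×10⁻⁴ = 0.02594592 m
270–970 m: 0.7904×10⁻⁴ × 0.64 × 700 = 0.03540992 m
Δh = 0.02594592 + 0.03540992 = 0.06135584 m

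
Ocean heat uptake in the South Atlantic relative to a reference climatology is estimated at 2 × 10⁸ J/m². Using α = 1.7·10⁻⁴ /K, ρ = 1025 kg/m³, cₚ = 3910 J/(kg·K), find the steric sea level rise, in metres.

Δh = αQ/(ρcₚ) = 1.7×10⁻⁴ × 2×10⁸ / (1025 × 3910) ≈ 0.0084836 m

0.0085 m of thermosteric rise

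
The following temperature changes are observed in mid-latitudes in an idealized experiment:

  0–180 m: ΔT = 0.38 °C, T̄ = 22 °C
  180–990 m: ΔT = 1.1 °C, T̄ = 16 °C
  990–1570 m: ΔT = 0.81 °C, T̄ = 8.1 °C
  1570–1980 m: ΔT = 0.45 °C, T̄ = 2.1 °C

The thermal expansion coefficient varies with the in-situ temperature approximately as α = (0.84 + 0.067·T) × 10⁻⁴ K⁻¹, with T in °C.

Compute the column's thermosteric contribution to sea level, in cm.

about 27 cm

Layer 1: α = (0.84 + 0.067×22)×10⁻⁴ = 2.314×10⁻⁴ K⁻¹
Layer 2: α = (0.84 + 0.067×16)×10⁻⁴ = 1.912×10⁻⁴ K⁻¹
Layer 3: α = (0.84 + 0.067×8.1)×10⁻⁴ = 1.3827×10⁻⁴ K⁻¹
Layer 4: α = (0.84 + 0.067×2.1)×10⁻⁴ = 0.9807×10⁻⁴ K⁻¹
0–180 m: 180 × 0.38 × 2.314×10⁻⁴ = 0.01582776 m
1.1 × 1.912×10⁻⁴ × 810 = 0.1703592 m
580 × 1.3827×10⁻⁴ × 0.81 = 0.064959246 m
0.45 × 0.9807×10⁻⁴ × 410 = 0.018093915 m
Δh = 0.01582776 + 0.1703592 + 0.064959246 + 0.018093915 = 0.269240121 m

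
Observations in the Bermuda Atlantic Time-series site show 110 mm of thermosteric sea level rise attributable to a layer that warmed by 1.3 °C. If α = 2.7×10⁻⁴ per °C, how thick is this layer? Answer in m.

H = Δh/(αΔT) = 0.11 / (2.7×10⁻⁴ × 1.3) ≈ 313.4 m

H ≈ 313 m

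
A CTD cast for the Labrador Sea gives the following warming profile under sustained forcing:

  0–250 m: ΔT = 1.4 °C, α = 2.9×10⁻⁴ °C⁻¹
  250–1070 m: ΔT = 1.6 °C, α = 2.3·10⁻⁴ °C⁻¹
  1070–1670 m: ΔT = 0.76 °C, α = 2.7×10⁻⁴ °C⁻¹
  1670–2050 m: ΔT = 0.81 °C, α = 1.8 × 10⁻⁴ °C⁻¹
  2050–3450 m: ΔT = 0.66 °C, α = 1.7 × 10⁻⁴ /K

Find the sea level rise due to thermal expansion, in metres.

Layer 1: 2.9×10⁻⁴ × 1.4 × 250 = 0.10150 m
1.6 × 2.3×10⁻⁴ × 820 = 0.30176 m
2.7×10⁻⁴ × 0.76 × 600 = 0.12312 m
Layer 4: 380 × 0.81 × 1.8×10⁻⁴ = 0.055404 m
0.66 × 1.7×10⁻⁴ × 1400 = 0.15708 m
Δh = 0.10150 + 0.30176 + 0.12312 + 0.055404 + 0.15708 = 0.738864 m

0.739 m of thermosteric rise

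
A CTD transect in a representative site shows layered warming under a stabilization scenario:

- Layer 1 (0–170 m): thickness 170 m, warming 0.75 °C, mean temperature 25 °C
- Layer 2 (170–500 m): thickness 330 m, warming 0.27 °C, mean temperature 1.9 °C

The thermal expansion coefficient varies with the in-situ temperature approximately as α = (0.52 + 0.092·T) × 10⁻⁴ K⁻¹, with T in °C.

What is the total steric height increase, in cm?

Layer 1: α = (0.52 + 0.092×25)×10⁻⁴ = 2.82×10⁻⁴ K⁻¹
Layer 2: α = (0.52 + 0.092×1.9)×10⁻⁴ = 0.6948×10⁻⁴ K⁻¹
Layer 1: 170 × 0.75 × 2.82×10⁻⁴ = 0.035955 m
170–500 m: 0.27 × 330 × 0.6948×10⁻⁴ = 0.006190668 m
Δh = 0.035955 + 0.006190668 = 0.042145668 m ≈ 4.21 cm

4.21 cm of thermosteric rise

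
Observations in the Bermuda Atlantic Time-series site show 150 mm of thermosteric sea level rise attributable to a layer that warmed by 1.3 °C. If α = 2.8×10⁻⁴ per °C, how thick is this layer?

H = Δh/(αΔT) = 0.15 / (2.8×10⁻⁴ × 1.3) ≈ 412.1 m

about 412 m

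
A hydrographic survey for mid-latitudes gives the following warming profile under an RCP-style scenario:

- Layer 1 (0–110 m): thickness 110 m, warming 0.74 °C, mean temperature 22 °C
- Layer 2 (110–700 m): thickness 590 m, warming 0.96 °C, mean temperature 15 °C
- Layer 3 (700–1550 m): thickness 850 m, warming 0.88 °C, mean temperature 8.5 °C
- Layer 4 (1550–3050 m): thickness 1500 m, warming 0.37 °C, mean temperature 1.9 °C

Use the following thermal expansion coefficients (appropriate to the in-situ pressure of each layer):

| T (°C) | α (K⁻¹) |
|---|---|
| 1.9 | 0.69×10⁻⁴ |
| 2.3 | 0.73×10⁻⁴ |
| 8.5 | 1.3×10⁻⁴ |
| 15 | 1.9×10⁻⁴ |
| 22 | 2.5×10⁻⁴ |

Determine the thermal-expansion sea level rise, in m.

Δh = 0.26 m

Layer 1 at 22 °C → α = 2.5×10⁻⁴ K⁻¹
Layer 2 at 15 °C → α = 1.9×10⁻⁴ K⁻¹
Layer 3 at 8.5 °C → α = 1.3×10⁻⁴ K⁻¹
Layer 4 at 1.9 °C → α = 0.69×10⁻⁴ K⁻¹
0–110 m: 0.74 × 110 × 2.5×10⁻⁴ = 0.02035 m
Layer 2: 1.9×10⁻⁴ × 0.96 × 590 = 0.107616 m
Layer 3: 850 × 1.3×10⁻⁴ × 0.88 = 0.09724 m
Layer 4: 1500 × 0.37 × 0.69×10⁻⁴ = 0.038295 m
Δh = 0.02035 + 0.107616 + 0.09724 + 0.038295 = 0.263501 m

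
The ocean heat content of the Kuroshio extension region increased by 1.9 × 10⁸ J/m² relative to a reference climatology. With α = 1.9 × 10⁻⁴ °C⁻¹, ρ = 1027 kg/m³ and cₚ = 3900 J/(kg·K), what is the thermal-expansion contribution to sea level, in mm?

Δh = αQ/(ρcₚ) = 1.9×10⁻⁴ × 1.9×10⁸ / (1027 × 3900) ≈ 0.0090131 m

about 9.0 mm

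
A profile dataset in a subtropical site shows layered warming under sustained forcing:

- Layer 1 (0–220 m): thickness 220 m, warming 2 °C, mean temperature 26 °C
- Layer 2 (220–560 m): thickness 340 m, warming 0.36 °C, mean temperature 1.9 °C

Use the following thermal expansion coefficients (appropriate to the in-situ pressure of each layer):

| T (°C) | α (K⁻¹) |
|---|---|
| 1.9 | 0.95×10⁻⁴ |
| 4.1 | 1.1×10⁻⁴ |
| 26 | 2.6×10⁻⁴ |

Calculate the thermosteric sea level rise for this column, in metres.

Δh = 0.126 m

Layer 1 at 26 °C → α = 2.6×10⁻⁴ K⁻¹
Layer 2 at 1.9 °C → α = 0.95×10⁻⁴ K⁻¹
Layer 1: 2.6×10⁻⁴ × 2 × 220 = 0.11440 m
Layer 2: 340 × 0.95×10⁻⁴ × 0.36 = 0.011628 m
Δh = 0.11440 + 0.011628 = 0.126028 m ≈ 0.126 m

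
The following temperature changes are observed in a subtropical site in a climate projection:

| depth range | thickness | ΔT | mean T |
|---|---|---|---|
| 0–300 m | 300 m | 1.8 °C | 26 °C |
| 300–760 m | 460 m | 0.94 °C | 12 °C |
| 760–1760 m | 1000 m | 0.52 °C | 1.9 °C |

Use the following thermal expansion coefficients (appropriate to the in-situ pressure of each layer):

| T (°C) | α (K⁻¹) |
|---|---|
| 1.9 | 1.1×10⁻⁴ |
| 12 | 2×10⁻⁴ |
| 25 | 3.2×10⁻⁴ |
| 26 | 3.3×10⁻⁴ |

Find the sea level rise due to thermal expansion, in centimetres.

Δh = 32.2 cm

Layer 1 at 26 °C → α = 3.3×10⁻⁴ K⁻¹
Layer 2 at 12 °C → α = 2×10⁻⁴ K⁻¹
Layer 3 at 1.9 °C → α = 1.1×10⁻⁴ K⁻¹
0–300 m: 3.3×10⁻⁴ × 1.8 × 300 = 0.17820 m
300–760 m: 0.94 × 460 × 2×10⁻⁴ = 0.08648 m
760–1760 m: 1.1×10⁻⁴ × 0.52 × 1000 = 0.05720 m
Δh = 0.17820 + 0.08648 + 0.05720 = 0.32188 m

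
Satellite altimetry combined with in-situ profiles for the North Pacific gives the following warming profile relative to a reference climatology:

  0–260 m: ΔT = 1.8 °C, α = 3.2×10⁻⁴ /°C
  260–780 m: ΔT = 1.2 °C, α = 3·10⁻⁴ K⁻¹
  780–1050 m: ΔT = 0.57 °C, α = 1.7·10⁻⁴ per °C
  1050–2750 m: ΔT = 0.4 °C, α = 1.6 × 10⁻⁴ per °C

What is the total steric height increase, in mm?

about 470 mm

3.2×10⁻⁴ × 260 × 1.8 = 0.14976 m
260–780 m: 520 × 3×10⁻⁴ × 1.2 = 0.18720 m
0.57 × 1.7×10⁻⁴ × 270 = 0.026163 m
1700 × 1.6×10⁻⁴ × 0.4 = 0.10880 m
Δh = 0.14976 + 0.18720 + 0.026163 + 0.10880 = 0.471923 m ≈ 470 mm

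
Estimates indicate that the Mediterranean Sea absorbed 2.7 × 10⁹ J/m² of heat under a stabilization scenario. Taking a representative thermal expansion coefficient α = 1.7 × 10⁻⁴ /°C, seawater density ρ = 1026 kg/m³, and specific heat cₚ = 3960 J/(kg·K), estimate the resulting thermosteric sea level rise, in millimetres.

about 113 mm

Δh = αQ/(ρcₚ) = 1.7×10⁻⁴ × 2.7×10⁹ / (1026 × 3960) ≈ 0.11297 m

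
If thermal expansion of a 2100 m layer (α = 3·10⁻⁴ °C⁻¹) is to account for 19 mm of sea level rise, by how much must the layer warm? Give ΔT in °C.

0.030 °C

ΔT = Δh/(αH) = 0.019 / (3×10⁻⁴ × 2100) ≈ 0.03016 °C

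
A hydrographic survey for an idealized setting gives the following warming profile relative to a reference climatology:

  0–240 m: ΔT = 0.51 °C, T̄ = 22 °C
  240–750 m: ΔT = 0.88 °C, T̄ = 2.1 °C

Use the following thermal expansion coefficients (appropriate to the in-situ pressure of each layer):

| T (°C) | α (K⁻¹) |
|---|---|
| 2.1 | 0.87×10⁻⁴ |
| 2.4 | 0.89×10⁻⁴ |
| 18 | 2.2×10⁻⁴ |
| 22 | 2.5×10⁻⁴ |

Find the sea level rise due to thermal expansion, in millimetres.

Layer 1 at 22 °C → α = 2.5×10⁻⁴ K⁻¹
Layer 2 at 2.1 °C → α = 0.87×10⁻⁴ K⁻¹
Layer 1: 240 × 0.51 × 2.5×10⁻⁴ = 0.03060 m
0.87×10⁻⁴ × 510 × 0.88 = 0.0390456 m
Δh = 0.03060 + 0.0390456 = 0.0696456 m

Δh ≈ 69.6 mm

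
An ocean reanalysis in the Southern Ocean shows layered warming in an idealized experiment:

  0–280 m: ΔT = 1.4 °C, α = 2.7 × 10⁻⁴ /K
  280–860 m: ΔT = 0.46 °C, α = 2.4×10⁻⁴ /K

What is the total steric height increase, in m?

Layer 1: 280 × 1.4 × 2.7×10⁻⁴ = 0.10584 m
Layer 2: 0.46 × 580 × 2.4×10⁻⁴ = 0.064032 m
Δh = 0.10584 + 0.064032 = 0.169872 m ≈ 0.17 m

0.17 m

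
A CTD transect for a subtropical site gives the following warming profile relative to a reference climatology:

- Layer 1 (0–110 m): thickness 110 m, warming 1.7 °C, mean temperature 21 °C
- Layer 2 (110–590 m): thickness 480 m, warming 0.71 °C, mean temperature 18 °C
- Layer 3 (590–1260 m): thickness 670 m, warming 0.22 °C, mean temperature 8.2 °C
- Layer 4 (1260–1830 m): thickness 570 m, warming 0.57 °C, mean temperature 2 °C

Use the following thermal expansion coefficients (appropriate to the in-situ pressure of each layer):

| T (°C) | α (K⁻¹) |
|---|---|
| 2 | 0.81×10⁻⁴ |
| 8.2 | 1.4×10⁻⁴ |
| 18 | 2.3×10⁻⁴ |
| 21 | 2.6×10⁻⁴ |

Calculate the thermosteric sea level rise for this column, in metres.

Layer 1 at 21 °C → α = 2.6×10⁻⁴ K⁻¹
Layer 2 at 18 °C → α = 2.3×10⁻⁴ K⁻¹
Layer 3 at 8.2 °C → α = 1.4×10⁻⁴ K⁻¹
Layer 4 at 2 °C → α = 0.81×10⁻⁴ K⁻¹
Layer 1: 1.7 × 2.6×10⁻⁴ × 110 = 0.04862 m
2.3×10⁻⁴ × 480 × 0.71 = 0.078384 m
Layer 3: 1.4×10⁻⁴ × 0.22 × 670 = 0.020636 m
0.57 × 0.81×10⁻⁴ × 570 = 0.0263169 m
Δh = 0.04862 + 0.078384 + 0.020636 + 0.0263169 = 0.1739569 m

0.17 m of thermosteric rise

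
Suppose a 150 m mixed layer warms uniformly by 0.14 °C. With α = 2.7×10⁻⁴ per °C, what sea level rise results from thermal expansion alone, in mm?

Δh = αΔT·H = 2.7×10⁻⁴ × 0.14 × 150 = 0.00567 m

Δh = 5.67 mm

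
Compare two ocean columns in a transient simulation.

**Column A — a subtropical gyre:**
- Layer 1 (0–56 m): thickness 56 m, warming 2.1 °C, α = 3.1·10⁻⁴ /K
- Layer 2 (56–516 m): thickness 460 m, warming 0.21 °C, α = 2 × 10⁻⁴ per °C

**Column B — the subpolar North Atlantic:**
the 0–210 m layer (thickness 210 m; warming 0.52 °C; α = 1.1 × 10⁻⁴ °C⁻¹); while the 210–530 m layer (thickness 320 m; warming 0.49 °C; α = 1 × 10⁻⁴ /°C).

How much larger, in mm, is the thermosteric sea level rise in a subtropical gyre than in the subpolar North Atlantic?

A 0–56 m: 2.1 × 3.1×10⁻⁴ × 56 = 0.036456 m
A 56–516 m: 460 × 2×10⁻⁴ × 0.21 = 0.01932 m
A total: 0.055776 m
B Layer 1: 210 × 0.52 × 1.1×10⁻⁴ = 0.012012 m
B Layer 2: 320 × 0.49 × 1×10⁻⁴ = 0.01568 m
B total: 0.027692 m
Difference: 0.055776 − 0.027692 = 0.028084 m

Δh_A − Δh_B ≈ 28.1 mm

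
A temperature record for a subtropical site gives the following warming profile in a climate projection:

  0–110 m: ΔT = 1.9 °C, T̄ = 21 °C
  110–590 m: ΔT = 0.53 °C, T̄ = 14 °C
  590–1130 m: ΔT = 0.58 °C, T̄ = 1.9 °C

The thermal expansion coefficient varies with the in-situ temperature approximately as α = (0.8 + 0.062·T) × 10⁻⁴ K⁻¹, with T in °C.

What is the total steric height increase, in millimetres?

Δh ≈ 120 mm

Layer 1: α = (0.8 + 0.062×21)×10⁻⁴ = 2.102×10⁻⁴ K⁻¹
Layer 2: α = (0.8 + 0.062×14)×10⁻⁴ = 1.668×10⁻⁴ K⁻¹
Layer 3: α = (0.8 + 0.062×1.9)×10⁻⁴ = 0.9178×10⁻⁴ K⁻¹
0–110 m: 2.102×10⁻⁴ × 110 × 1.9 = 0.0439318 m
480 × 0.53 × 1.668×10⁻⁴ = 0.04243392 m
0.9178×10⁻⁴ × 0.58 × 540 = 0.028745496 m
Δh = 0.0439318 + 0.04243392 + 0.028745496 = 0.115111216 m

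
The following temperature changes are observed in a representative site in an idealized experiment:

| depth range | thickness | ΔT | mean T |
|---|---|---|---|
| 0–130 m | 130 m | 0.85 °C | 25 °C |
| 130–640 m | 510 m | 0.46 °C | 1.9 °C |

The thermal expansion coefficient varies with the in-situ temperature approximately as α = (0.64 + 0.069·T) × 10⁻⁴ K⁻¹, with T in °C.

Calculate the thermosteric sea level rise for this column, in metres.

Layer 1: α = (0.64 + 0.069×25)×10⁻⁴ = 2.365×10⁻⁴ K⁻¹
Layer 2: α = (0.64 + 0.069×1.9)×10⁻⁴ = 0.7711×10⁻⁴ K⁻¹
Layer 1: 2.365×10⁻⁴ × 0.85 × 130 = 0.02613325 m
Layer 2: 0.7711×10⁻⁴ × 0.46 × 510 = 0.018090006 m
Δh = 0.02613325 + 0.018090006 = 0.044223256 m ≈ 0.0442 m

Δh = 0.0442 m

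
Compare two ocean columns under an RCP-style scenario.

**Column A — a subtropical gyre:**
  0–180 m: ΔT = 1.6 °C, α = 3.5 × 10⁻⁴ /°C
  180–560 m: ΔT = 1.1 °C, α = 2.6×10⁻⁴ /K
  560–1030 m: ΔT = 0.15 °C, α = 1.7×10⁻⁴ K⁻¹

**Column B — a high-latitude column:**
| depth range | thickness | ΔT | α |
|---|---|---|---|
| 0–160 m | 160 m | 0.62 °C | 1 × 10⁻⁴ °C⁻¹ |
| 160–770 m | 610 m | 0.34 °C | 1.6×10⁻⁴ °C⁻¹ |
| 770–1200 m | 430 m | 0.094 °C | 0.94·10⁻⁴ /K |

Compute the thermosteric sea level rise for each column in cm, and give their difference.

A 0–180 m: 3.5×10⁻⁴ × 180 × 1.6 = 0.10080 m
A 180–560 m: 380 × 1.1 × 2.6×10⁻⁴ = 0.10868 m
A Layer 3: 0.15 × 470 × 1.7×10⁻⁴ = 0.011985 m
A total: 0.221465 m
B Layer 1: 160 × 1×10⁻⁴ × 0.62 = 0.00992 m
B 160–770 m: 610 × 1.6×10⁻⁴ × 0.34 = 0.033184 m
B 430 × 0.94×10⁻⁴ × 0.094 = 0.00379948 m
B total: 0.04690348 m
Difference: 0.221465 − 0.04690348 = 0.17456152 m

A: 22 cm; B: 4.7 cm; difference 17 cm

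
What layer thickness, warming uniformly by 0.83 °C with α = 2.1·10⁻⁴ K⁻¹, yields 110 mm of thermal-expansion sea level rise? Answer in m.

about 631 m

H = Δh/(αΔT) = 0.11 / (2.1×10⁻⁴ × 0.83) ≈ 631.1 m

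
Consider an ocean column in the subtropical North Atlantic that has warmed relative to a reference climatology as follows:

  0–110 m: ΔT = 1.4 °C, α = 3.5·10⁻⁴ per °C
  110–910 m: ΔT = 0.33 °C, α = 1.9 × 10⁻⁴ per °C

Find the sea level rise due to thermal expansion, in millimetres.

100 mm of thermosteric rise

0–110 m: 110 × 1.4 × 3.5×10⁻⁴ = 0.05390 m
1.9×10⁻⁴ × 0.33 × 800 = 0.05016 m
Δh = 0.05390 + 0.05016 = 0.10406 m ≈ 100 mm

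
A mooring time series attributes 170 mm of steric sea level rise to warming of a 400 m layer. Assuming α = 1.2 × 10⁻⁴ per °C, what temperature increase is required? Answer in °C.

ΔT = Δh/(αH) = 0.17 / (1.2×10⁻⁴ × 400) ≈ 3.542 °C

3.54 °C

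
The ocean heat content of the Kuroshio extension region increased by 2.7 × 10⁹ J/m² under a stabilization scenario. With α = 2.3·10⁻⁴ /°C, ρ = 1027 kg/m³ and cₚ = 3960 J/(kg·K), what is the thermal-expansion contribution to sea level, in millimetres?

Δh = αQ/(ρcₚ) = 2.3×10⁻⁴ × 2.7×10⁹ / (1027 × 3960) ≈ 0.15270 m

Δh = 150 mm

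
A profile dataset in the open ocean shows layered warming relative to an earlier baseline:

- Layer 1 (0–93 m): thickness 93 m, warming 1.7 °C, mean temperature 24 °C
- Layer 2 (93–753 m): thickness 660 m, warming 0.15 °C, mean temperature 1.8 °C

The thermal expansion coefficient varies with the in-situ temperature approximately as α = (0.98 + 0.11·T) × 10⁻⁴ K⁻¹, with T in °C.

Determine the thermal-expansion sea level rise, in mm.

Layer 1: α = (0.98 + 0.11×24)×10⁻⁴ = 3.62×10⁻⁴ K⁻¹
Layer 2: α = (0.98 + 0.11×1.8)×10⁻⁴ = 1.178×10⁻⁴ K⁻¹
Layer 1: 1.7 × 3.62×10⁻⁴ × 93 = 0.0572322 m
1.178×10⁻⁴ × 0.15 × 660 = 0.0116622 m
Δh = 0.0572322 + 0.0116622 = 0.0688944 m

Δh ≈ 69 mm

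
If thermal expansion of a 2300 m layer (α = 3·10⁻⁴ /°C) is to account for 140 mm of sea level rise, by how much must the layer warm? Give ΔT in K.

ΔT = Δh/(αH) = 0.14 / (3×10⁻⁴ × 2300) ≈ 0.2029 K

about 0.203 K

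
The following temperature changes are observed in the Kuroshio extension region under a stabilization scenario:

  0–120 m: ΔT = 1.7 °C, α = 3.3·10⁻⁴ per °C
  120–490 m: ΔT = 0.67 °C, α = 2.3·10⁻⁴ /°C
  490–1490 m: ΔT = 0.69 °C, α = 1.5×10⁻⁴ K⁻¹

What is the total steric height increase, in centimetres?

1.7 × 3.3×10⁻⁴ × 120 = 0.06732 m
Layer 2: 0.67 × 370 × 2.3×10⁻⁴ = 0.057017 m
0.69 × 1.5×10⁻⁴ × 1000 = 0.10350 m
Δh = 0.06732 + 0.057017 + 0.10350 = 0.227837 m

23 cm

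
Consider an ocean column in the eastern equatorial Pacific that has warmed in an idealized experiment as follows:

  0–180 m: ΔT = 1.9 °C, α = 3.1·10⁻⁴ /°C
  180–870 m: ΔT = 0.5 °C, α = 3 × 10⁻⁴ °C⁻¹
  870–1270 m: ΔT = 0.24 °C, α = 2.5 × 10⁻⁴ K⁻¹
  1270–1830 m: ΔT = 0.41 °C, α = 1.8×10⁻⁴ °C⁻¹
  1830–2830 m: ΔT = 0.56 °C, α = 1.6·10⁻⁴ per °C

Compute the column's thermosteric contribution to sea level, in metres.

Layer 1: 180 × 1.9 × 3.1×10⁻⁴ = 0.10602 m
Layer 2: 3×10⁻⁴ × 690 × 0.5 = 0.10350 m
400 × 2.5×10⁻⁴ × 0.24 = 0.02400 m
1.8×10⁻⁴ × 0.41 × 560 = 0.041328 m
1000 × 0.56 × 1.6×10⁻⁴ = 0.08960 m
Δh = 0.10602 + 0.10350 + 0.02400 + 0.041328 + 0.08960 = 0.364448 m

0.364 m of thermosteric rise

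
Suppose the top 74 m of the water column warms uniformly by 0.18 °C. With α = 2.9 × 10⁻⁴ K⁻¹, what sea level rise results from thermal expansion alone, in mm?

Δh = αΔT·H = 2.9×10⁻⁴ × 0.18 × 74 = 0.0038628 m

Δh = 3.9 mm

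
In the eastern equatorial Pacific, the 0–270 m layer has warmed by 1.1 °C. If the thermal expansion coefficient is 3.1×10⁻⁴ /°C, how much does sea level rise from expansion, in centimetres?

9.21 cm of thermosteric rise

Δh = αΔT·H = 3.1×10⁻⁴ × 1.1 × 270 = 0.09207 m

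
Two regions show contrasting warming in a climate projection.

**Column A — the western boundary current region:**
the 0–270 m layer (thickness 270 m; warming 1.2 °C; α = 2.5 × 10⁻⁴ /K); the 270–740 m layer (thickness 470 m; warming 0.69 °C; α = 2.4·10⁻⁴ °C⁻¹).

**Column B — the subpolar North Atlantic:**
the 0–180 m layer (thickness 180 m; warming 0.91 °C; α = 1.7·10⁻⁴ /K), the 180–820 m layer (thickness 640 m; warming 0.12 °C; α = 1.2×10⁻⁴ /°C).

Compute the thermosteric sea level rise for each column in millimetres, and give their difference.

A: 159 mm; B: 37.1 mm; difference 122 mm

A 0–270 m: 270 × 1.2 × 2.5×10⁻⁴ = 0.08100 m
A Layer 2: 2.4×10⁻⁴ × 0.69 × 470 = 0.077832 m
A total: 0.158832 m
B 1.7×10⁻⁴ × 180 × 0.91 = 0.027846 m
B 180–820 m: 1.2×10⁻⁴ × 640 × 0.12 = 0.009216 m
B total: 0.037062 m
Difference: 0.158832 − 0.037062 = 0.12177 m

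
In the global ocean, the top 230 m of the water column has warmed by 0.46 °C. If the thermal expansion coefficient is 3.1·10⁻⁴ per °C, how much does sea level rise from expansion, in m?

Δh = αΔT·H = 3.1×10⁻⁴ × 0.46 × 230 = 0.032798 m

about 0.0328 m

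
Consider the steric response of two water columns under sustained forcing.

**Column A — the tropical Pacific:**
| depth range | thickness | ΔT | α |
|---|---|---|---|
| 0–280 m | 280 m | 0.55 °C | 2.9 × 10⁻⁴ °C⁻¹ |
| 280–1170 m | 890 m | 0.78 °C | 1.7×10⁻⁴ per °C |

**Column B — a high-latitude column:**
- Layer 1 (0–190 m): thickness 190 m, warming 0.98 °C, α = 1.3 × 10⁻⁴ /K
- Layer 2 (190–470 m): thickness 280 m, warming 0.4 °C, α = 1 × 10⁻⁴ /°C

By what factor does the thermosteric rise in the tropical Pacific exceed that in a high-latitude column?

A Layer 1: 2.9×10⁻⁴ × 280 × 0.55 = 0.04466 m
A 1.7×10⁻⁴ × 890 × 0.78 = 0.118014 m
A total: 0.162674 m
B Layer 1: 1.3×10⁻⁴ × 190 × 0.98 = 0.024206 m
B 0.4 × 280 × 1×10⁻⁴ = 0.01120 m
B total: 0.035406 m
Ratio: 0.162674 / 0.035406 ≈ 4.595

a factor of 4.6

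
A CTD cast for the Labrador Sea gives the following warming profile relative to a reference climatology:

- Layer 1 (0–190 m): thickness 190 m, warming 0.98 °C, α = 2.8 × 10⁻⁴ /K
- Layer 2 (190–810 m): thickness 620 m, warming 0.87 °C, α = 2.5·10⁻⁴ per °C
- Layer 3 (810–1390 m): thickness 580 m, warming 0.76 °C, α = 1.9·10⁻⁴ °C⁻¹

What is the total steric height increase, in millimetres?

about 271 mm

0–190 m: 2.8×10⁻⁴ × 190 × 0.98 = 0.052136 m
Layer 2: 0.87 × 2.5×10⁻⁴ × 620 = 0.13485 m
Layer 3: 0.76 × 580 × 1.9×10⁻⁴ = 0.083752 m
Δh = 0.052136 + 0.13485 + 0.083752 = 0.270738 m ≈ 271 mm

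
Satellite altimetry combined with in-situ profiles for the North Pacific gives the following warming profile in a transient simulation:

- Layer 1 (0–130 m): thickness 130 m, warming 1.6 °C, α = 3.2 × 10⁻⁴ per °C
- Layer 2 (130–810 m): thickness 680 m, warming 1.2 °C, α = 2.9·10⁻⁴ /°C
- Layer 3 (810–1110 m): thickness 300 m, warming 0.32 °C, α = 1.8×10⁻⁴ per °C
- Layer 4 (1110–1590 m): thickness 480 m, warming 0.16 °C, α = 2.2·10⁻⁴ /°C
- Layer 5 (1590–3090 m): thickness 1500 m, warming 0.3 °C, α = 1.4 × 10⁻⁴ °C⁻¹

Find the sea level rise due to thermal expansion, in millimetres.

400 mm

1.6 × 3.2×10⁻⁴ × 130 = 0.06656 m
Layer 2: 680 × 2.9×10⁻⁴ × 1.2 = 0.23664 m
300 × 0.32 × 1.8×10⁻⁴ = 0.01728 m
1110–1590 m: 480 × 2.2×10⁻⁴ × 0.16 = 0.016896 m
Layer 5: 0.3 × 1.4×10⁻⁴ × 1500 = 0.06300 m
Δh = 0.06656 + 0.23664 + 0.01728 + 0.016896 + 0.06300 = 0.400376 m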